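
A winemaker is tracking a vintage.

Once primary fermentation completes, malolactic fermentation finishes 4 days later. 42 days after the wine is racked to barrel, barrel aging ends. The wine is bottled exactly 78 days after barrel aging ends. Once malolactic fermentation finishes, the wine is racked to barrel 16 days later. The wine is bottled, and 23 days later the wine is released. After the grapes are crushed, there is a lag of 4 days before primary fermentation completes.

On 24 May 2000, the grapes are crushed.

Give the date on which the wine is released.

7 November 2000

The grapes are crushed: May 24, 2000.
Primary fermentation completes: May 24, 2000 + 4 days = May 28, 2000.
Malolactic fermentation finishes: May 28, 2000 + 4 days = Jun 1, 2000.
The wine is racked to barrel: Jun 1, 2000 + 16 days = Jun 17, 2000.
Barrel aging ends: Jun 17, 2000 + 42 days = Jul 29, 2000.
The wine is bottled: Jul 29, 2000 + 78 days = Oct 15, 2000.
The wine is released: Oct 15, 2000 + 23 days = Nov 7, 2000.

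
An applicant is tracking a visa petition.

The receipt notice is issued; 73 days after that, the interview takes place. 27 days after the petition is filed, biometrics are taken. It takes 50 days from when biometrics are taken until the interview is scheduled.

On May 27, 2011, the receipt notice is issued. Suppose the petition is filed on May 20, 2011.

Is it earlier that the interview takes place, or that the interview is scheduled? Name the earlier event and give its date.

The receipt notice is issued: May 27, 2011.
The interview takes place: May 27, 2011 + 73 days = Aug 8, 2011.
The petition is filed: May 20, 2011.
Biometrics are taken: May 20, 2011 + 27 days = Jun 16, 2011.
The interview is scheduled: Jun 16, 2011 + 50 days = Aug 5, 2011.
Comparing: the interview takes place on Aug 8, 2011 vs the interview is scheduled on Aug 5, 2011. Earlier: the interview is scheduled.

The interview is scheduled — August 5, 2011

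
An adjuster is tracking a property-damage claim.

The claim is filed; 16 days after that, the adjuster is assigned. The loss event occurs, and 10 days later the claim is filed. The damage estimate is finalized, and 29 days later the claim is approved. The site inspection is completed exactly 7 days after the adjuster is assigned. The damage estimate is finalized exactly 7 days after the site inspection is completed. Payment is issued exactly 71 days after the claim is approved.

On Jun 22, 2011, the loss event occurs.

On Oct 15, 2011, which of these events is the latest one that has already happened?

The claim is approved

The loss event occurs: Jun 22, 2011.
The claim is filed: Jun 22, 2011 + 10 days = Jul 2, 2011.
The adjuster is assigned: Jul 2, 2011 + 16 days = Jul 18, 2011.
The site inspection is completed: Jul 18, 2011 + 7 days = Jul 25, 2011.
The damage estimate is finalized: Jul 25, 2011 + 7 days = Aug 1, 2011.
The claim is approved: Aug 1, 2011 + 29 days = Aug 30, 2011.
Payment is issued: Aug 30, 2011 + 71 days = Nov 9, 2011.
Oct 15, 2011 falls between when the claim is approved (Aug 30, 2011) and when payment is issued (Nov 9, 2011).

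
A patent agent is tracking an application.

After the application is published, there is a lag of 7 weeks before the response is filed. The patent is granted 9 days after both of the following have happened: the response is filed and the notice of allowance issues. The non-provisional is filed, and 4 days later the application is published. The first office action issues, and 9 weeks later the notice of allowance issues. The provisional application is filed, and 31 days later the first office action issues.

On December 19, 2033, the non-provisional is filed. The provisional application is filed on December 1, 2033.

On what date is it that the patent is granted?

March 14, 2034

The non-provisional is filed: Dec 19, 2033.
The application is published: Dec 19, 2033 + 4 days = Dec 23, 2033.
The response is filed: Dec 23, 2033 + 7 weeks = Feb 10, 2034.
The provisional application is filed: Dec 1, 2033.
The first office action issues: Dec 1, 2033 + 31 days = Jan 1, 2034.
The notice of allowance issues: Jan 1, 2034 + 9 weeks = Mar 5, 2034.
Both prerequisites met — the response is filed (Feb 10, 2034), the notice of allowance issues (Mar 5, 2034); the later is Mar 5, 2034.
The patent is granted: Mar 5, 2034 + 9 days = Mar 14, 2034.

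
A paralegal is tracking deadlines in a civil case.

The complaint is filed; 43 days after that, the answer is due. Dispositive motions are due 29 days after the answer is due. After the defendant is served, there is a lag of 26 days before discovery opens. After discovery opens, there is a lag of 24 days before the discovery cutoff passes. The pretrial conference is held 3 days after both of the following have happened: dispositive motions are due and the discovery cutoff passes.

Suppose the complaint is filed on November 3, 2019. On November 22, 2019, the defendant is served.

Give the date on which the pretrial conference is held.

January 17, 2020

The complaint is filed: Nov 3, 2019.
The answer is due: Nov 3, 2019 + 43 days = Dec 16, 2019.
Dispositive motions are due: Dec 16, 2019 + 29 days = Jan 14, 2020.
The defendant is served: Nov 22, 2019.
Discovery opens: Nov 22, 2019 + 26 days = Dec 18, 2019.
The discovery cutoff passes: Dec 18, 2019 + 24 days = Jan 11, 2020.
Both prerequisites met — dispositive motions are due (Jan 14, 2020), the discovery cutoff passes (Jan 11, 2020); the later is Jan 14, 2020.
The pretrial conference is held: Jan 14, 2020 + 3 days = Jan 17, 2020.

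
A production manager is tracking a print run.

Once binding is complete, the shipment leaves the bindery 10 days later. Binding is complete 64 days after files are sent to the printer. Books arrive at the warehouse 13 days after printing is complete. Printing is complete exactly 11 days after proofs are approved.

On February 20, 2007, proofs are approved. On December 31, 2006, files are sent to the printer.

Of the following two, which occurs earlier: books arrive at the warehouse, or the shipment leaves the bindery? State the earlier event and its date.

The shipment leaves the bindery — March 15, 2007

Proofs are approved: Feb 20, 2007.
Printing is complete: Feb 20, 2007 + 11 days = Mar 3, 2007.
Books arrive at the warehouse: Mar 3, 2007 + 13 days = Mar 16, 2007.
Files are sent to the printer: Dec 31, 2006.
Binding is complete: Dec 31, 2006 + 64 days = Mar 5, 2007.
The shipment leaves the bindery: Mar 5, 2007 + 10 days = Mar 15, 2007.
Comparing: books arrive at the warehouse on Mar 16, 2007 vs the shipment leaves the bindery on Mar 15, 2007. Earlier: the shipment leaves the bindery.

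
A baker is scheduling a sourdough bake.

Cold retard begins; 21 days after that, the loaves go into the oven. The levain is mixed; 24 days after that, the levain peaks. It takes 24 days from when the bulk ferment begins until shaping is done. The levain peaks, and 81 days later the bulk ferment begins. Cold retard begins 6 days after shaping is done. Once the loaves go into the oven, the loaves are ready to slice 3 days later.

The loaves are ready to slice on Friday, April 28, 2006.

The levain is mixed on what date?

The loaves are ready to slice: Apr 28, 2006.
The loaves go into the oven: Apr 28, 2006 − 3 days = Apr 25, 2006.
Cold retard begins: Apr 25, 2006 − 21 days = Apr 4, 2006.
Shaping is done: Apr 4, 2006 − 6 days = Mar 29, 2006.
The bulk ferment begins: Mar 29, 2006 − 24 days = Mar 5, 2006.
The levain peaks: Mar 5, 2006 − 81 days = Dec 14, 2005.
The levain is mixed: Dec 14, 2005 − 24 days = Nov 20, 2005.

Sunday, November 20, 2005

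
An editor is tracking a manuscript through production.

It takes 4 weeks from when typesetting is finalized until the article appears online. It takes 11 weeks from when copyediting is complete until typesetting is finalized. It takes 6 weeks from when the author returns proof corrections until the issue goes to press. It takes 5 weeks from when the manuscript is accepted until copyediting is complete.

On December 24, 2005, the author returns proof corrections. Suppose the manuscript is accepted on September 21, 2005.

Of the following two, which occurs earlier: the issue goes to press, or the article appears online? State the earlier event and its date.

The author returns proof corrections: Dec 24, 2005.
The issue goes to press: Dec 24, 2005 + 6 weeks = Feb 4, 2006.
The manuscript is accepted: Sep 21, 2005.
Copyediting is complete: Sep 21, 2005 + 5 weeks = Oct 26, 2005.
Typesetting is finalized: Oct 26, 2005 + 11 weeks = Jan 11, 2006.
The article appears online: Jan 11, 2006 + 4 weeks = Feb 8, 2006.
Comparing: the issue goes to press on Feb 4, 2006 vs the article appears online on Feb 8, 2006. Earlier: the issue goes to press.

The issue goes to press — February 4, 2006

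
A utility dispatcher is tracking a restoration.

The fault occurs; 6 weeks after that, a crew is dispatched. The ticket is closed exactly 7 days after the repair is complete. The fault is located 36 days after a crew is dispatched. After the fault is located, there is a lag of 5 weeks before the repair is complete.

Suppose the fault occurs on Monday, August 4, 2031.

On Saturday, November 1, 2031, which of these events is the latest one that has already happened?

The fault occurs: Aug 4, 2031.
A crew is dispatched: Aug 4, 2031 + 6 weeks = Sep 15, 2031.
The fault is located: Sep 15, 2031 + 36 days = Oct 21, 2031.
The repair is complete: Oct 21, 2031 + 5 weeks = Nov 25, 2031.
The ticket is closed: Nov 25, 2031 + 7 days = Dec 2, 2031.
Nov 1, 2031 falls between when the fault is located (Oct 21, 2031) and when the repair is complete (Nov 25, 2031).

The fault is located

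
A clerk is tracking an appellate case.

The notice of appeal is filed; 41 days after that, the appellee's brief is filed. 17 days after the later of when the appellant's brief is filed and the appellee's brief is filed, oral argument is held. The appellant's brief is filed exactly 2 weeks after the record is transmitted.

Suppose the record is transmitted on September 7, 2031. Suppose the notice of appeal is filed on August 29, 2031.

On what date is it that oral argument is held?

October 26, 2031

The record is transmitted: Sep 7, 2031.
The appellant's brief is filed: Sep 7, 2031 + 2 weeks = Sep 21, 2031.
The notice of appeal is filed: Aug 29, 2031.
The appellee's brief is filed: Aug 29, 2031 + 41 days = Oct 9, 2031.
Both prerequisites met — the appellant's brief is filed (Sep 21, 2031), the appellee's brief is filed (Oct 9, 2031); the later is Oct 9, 2031.
Oral argument is held: Oct 9, 2031 + 17 days = Oct 26, 2031.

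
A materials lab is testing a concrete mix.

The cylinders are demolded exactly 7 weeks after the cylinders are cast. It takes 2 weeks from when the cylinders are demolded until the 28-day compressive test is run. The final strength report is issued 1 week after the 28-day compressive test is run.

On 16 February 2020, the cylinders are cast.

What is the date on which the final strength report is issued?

The cylinders are cast: Feb 16, 2020.
The cylinders are demolded: Feb 16, 2020 + 7 weeks = Apr 5, 2020.
The 28-day compressive test is run: Apr 5, 2020 + 2 weeks = Apr 19, 2020.
The final strength report is issued: Apr 19, 2020 + 1 week = Apr 26, 2020.

26 April 2020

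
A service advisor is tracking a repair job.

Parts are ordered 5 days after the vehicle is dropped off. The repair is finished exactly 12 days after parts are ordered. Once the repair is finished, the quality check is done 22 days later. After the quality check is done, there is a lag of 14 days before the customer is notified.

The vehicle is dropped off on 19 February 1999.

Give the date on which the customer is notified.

13 April 1999

The vehicle is dropped off: Feb 19, 1999.
Parts are ordered: Feb 19, 1999 + 5 days = Feb 24, 1999.
The repair is finished: Feb 24, 1999 + 12 days = Mar 8, 1999.
The quality check is done: Mar 8, 1999 + 22 days = Mar 30, 1999.
The customer is notified: Mar 30, 1999 + 14 days = Apr 13, 1999.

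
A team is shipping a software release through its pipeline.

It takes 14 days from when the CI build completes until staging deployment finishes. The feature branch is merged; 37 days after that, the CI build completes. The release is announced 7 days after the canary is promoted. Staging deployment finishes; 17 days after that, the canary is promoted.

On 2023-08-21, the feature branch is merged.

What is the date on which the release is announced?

The feature branch is merged: Aug 21, 2023.
The CI build completes: Aug 21, 2023 + 37 days = Sep 27, 2023.
Staging deployment finishes: Sep 27, 2023 + 14 days = Oct 11, 2023.
The canary is promoted: Oct 11, 2023 + 17 days = Oct 28, 2023.
The release is announced: Oct 28, 2023 + 7 days = Nov 4, 2023.

2023-11-04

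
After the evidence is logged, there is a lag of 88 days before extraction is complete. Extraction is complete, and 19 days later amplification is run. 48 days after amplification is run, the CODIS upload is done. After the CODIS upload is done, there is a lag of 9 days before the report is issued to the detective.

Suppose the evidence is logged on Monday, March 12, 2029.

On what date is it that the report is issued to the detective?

The evidence is logged: Mar 12, 2029.
Extraction is complete: Mar 12, 2029 + 88 days = Jun 8, 2029.
Amplification is run: Jun 8, 2029 + 19 days = Jun 27, 2029.
The CODIS upload is done: Jun 27, 2029 + 48 days = Aug 14, 2029.
The report is issued to the detective: Aug 14, 2029 + 9 days = Aug 23, 2029.

Thursday, August 23, 2029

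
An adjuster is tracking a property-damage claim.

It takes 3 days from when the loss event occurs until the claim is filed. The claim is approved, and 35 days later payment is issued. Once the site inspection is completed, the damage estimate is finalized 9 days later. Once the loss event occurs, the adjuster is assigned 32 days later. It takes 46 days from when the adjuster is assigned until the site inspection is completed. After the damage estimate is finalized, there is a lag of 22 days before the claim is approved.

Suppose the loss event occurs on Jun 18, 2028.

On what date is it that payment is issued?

Nov 9, 2028

The loss event occurs: Jun 18, 2028.
The adjuster is assigned: Jun 18, 2028 + 32 days = Jul 20, 2028.
The site inspection is completed: Jul 20, 2028 + 46 days = Sep 4, 2028.
The damage estimate is finalized: Sep 4, 2028 + 9 days = Sep 13, 2028.
The claim is approved: Sep 13, 2028 + 22 days = Oct 5, 2028.
Payment is issued: Oct 5, 2028 + 35 days = Nov 9, 2028.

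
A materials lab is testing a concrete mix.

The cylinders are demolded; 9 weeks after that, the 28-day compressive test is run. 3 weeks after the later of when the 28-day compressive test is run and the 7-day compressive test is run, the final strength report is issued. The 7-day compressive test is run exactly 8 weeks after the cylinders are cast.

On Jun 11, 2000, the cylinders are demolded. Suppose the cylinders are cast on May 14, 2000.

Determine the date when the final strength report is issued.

The cylinders are demolded: Jun 11, 2000.
The 28-day compressive test is run: Jun 11, 2000 + 9 weeks = Aug 13, 2000.
The cylinders are cast: May 14, 2000.
The 7-day compressive test is run: May 14, 2000 + 8 weeks = Jul 9, 2000.
Both prerequisites met — the 28-day compressive test is run (Aug 13, 2000), the 7-day compressive test is run (Jul 9, 2000); the later is Aug 13, 2000.
The final strength report is issued: Aug 13, 2000 + 3 weeks = Sep 3, 2000.

Sep 3, 2000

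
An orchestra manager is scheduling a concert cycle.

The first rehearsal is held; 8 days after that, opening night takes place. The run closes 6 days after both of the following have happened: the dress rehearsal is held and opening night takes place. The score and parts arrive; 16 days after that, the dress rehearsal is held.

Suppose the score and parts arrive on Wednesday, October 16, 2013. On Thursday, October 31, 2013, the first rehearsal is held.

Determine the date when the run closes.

Thursday, November 14, 2013

The score and parts arrive: Oct 16, 2013.
The dress rehearsal is held: Oct 16, 2013 + 16 days = Nov 1, 2013.
The first rehearsal is held: Oct 31, 2013.
Opening night takes place: Oct 31, 2013 + 8 days = Nov 8, 2013.
Both prerequisites met — the dress rehearsal is held (Nov 1, 2013), opening night takes place (Nov 8, 2013); the later is Nov 8, 2013.
The run closes: Nov 8, 2013 + 6 days = Nov 14, 2013.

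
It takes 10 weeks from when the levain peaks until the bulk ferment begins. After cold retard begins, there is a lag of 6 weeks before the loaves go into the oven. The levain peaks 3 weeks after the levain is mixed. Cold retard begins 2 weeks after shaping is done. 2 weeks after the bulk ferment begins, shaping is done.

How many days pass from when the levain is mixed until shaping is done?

Causal path: the levain is mixed → the levain peaks → the bulk ferment begins → shaping is done.
Total delay along the path: 3 + 10 + 2 weeks = 15 weeks = 105 days.

105 days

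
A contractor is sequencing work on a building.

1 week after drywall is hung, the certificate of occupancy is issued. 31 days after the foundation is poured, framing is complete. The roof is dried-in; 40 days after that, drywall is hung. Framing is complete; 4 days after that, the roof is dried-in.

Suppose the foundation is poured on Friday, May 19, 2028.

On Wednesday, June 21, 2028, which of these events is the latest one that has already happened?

Framing is complete

The foundation is poured: May 19, 2028.
Framing is complete: May 19, 2028 + 31 days = Jun 19, 2028.
The roof is dried-in: Jun 19, 2028 + 4 days = Jun 23, 2028.
Drywall is hung: Jun 23, 2028 + 40 days = Aug 2, 2028.
The certificate of occupancy is issued: Aug 2, 2028 + 1 week = Aug 9, 2028.
Jun 21, 2028 falls between when framing is complete (Jun 19, 2028) and when the roof is dried-in (Jun 23, 2028).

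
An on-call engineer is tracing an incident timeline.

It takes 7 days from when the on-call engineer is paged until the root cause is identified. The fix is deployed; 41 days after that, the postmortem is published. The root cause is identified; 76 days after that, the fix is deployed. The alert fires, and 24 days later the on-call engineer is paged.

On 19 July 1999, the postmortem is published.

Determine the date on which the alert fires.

The postmortem is published: Jul 19, 1999.
The fix is deployed: Jul 19, 1999 − 41 days = Jun 8, 1999.
The root cause is identified: Jun 8, 1999 − 76 days = Mar 24, 1999.
The on-call engineer is paged: Mar 24, 1999 − 7 days = Mar 17, 1999.
The alert fires: Mar 17, 1999 − 24 days = Feb 21, 1999.

21 February 1999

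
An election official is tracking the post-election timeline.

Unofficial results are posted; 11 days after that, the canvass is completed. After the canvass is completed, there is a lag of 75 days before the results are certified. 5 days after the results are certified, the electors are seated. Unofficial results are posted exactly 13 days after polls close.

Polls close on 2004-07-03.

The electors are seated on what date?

2004-10-15

Polls close: Jul 3, 2004.
Unofficial results are posted: Jul 3, 2004 + 13 days = Jul 16, 2004.
The canvass is completed: Jul 16, 2004 + 11 days = Jul 27, 2004.
The results are certified: Jul 27, 2004 + 75 days = Oct 10, 2004.
The electors are seated: Oct 10, 2004 + 5 days = Oct 15, 2004.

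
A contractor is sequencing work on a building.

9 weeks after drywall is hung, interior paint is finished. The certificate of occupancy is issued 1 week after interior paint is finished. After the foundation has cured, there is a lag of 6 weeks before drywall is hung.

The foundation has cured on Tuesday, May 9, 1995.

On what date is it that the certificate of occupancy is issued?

Tuesday, August 29, 1995

The foundation has cured: May 9, 1995.
Drywall is hung: May 9, 1995 + 6 weeks = Jun 20, 1995.
Interior paint is finished: Jun 20, 1995 + 9 weeks = Aug 22, 1995.
The certificate of occupancy is issued: Aug 22, 1995 + 1 week = Aug 29, 1995.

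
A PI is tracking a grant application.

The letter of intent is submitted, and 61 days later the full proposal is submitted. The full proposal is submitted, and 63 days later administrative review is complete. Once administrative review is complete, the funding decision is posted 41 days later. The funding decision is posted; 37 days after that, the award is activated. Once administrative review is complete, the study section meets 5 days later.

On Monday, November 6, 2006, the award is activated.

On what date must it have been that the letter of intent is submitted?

Tuesday, April 18, 2006

The award is activated: Nov 6, 2006.
The funding decision is posted: Nov 6, 2006 − 37 days = Sep 30, 2006.
Administrative review is complete: Sep 30, 2006 − 41 days = Aug 20, 2006.
The full proposal is submitted: Aug 20, 2006 − 63 days = Jun 18, 2006.
The letter of intent is submitted: Jun 18, 2006 − 61 days = Apr 18, 2006.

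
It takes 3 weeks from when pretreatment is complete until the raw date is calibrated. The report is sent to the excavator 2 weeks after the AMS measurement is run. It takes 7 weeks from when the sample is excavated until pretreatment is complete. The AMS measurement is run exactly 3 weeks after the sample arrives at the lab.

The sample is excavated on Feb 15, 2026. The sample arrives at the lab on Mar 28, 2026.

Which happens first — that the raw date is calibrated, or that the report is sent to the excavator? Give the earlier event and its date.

The sample is excavated: Feb 15, 2026.
Pretreatment is complete: Feb 15, 2026 + 7 weeks = Apr 5, 2026.
The raw date is calibrated: Apr 5, 2026 + 3 weeks = Apr 26, 2026.
The sample arrives at the lab: Mar 28, 2026.
The AMS measurement is run: Mar 28, 2026 + 3 weeks = Apr 18, 2026.
The report is sent to the excavator: Apr 18, 2026 + 2 weeks = May 2, 2026.
Comparing: the raw date is calibrated on Apr 26, 2026 vs the report is sent to the excavator on May 2, 2026. Earlier: the raw date is calibrated.

The raw date is calibrated — Apr 26, 2026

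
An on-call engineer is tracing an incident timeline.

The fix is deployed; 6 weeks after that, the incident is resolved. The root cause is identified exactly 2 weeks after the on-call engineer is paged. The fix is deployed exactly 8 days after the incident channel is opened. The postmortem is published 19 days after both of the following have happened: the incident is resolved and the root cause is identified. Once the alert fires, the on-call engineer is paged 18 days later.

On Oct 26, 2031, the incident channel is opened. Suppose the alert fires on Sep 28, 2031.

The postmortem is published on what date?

The incident channel is opened: Oct 26, 2031.
The fix is deployed: Oct 26, 2031 + 8 days = Nov 3, 2031.
The incident is resolved: Nov 3, 2031 + 6 weeks = Dec 15, 2031.
The alert fires: Sep 28, 2031.
The on-call engineer is paged: Sep 28, 2031 + 18 days = Oct 16, 2031.
The root cause is identified: Oct 16, 2031 + 2 weeks = Oct 30, 2031.
Both prerequisites met — the incident is resolved (Dec 15, 2031), the root cause is identified (Oct 30, 2031); the later is Dec 15, 2031.
The postmortem is published: Dec 15, 2031 + 19 days = Jan 3, 2032.

Jan 3, 2032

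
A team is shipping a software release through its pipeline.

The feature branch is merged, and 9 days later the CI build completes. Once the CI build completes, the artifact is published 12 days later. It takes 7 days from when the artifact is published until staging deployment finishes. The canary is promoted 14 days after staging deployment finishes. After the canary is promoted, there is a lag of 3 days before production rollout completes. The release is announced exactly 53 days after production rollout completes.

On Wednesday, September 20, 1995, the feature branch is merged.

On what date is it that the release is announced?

Wednesday, December 27, 1995

The feature branch is merged: Sep 20, 1995.
The CI build completes: Sep 20, 1995 + 9 days = Sep 29, 1995.
The artifact is published: Sep 29, 1995 + 12 days = Oct 11, 1995.
Staging deployment finishes: Oct 11, 1995 + 7 days = Oct 18, 1995.
The canary is promoted: Oct 18, 1995 + 14 days = Nov 1, 1995.
Production rollout completes: Nov 1, 1995 + 3 days = Nov 4, 1995.
The release is announced: Nov 4, 1995 + 53 days = Dec 27, 1995.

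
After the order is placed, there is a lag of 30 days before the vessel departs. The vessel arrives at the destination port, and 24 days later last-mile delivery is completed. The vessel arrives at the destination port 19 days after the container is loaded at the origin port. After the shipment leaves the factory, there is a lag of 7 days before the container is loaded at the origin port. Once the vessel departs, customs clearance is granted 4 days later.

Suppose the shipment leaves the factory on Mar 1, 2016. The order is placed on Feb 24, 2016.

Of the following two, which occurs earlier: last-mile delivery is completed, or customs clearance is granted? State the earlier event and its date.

Customs clearance is granted — Mar 29, 2016

The shipment leaves the factory: Mar 1, 2016.
The container is loaded at the origin port: Mar 1, 2016 + 7 days = Mar 8, 2016.
The vessel arrives at the destination port: Mar 8, 2016 + 19 days = Mar 27, 2016.
Last-mile delivery is completed: Mar 27, 2016 + 24 days = Apr 20, 2016.
The order is placed: Feb 24, 2016.
The vessel departs: Feb 24, 2016 + 30 days = Mar 25, 2016.
Customs clearance is granted: Mar 25, 2016 + 4 days = Mar 29, 2016.
Comparing: last-mile delivery is completed on Apr 20, 2016 vs customs clearance is granted on Mar 29, 2016. Earlier: customs clearance is granted.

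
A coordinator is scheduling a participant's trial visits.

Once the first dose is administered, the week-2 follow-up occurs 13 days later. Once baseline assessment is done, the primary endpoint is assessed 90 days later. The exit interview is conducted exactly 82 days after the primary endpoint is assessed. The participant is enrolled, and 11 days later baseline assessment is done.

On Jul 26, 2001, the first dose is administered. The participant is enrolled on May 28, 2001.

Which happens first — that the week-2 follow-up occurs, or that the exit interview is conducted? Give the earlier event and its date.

The first dose is administered: Jul 26, 2001.
The week-2 follow-up occurs: Jul 26, 2001 + 13 days = Aug 8, 2001.
The participant is enrolled: May 28, 2001.
Baseline assessment is done: May 28, 2001 + 11 days = Jun 8, 2001.
The primary endpoint is assessed: Jun 8, 2001 + 90 days = Sep 6, 2001.
The exit interview is conducted: Sep 6, 2001 + 82 days = Nov 27, 2001.
Comparing: the week-2 follow-up occurs on Aug 8, 2001 vs the exit interview is conducted on Nov 27, 2001. Earlier: the week-2 follow-up occurs.

The week-2 follow-up occurs — Aug 8, 2001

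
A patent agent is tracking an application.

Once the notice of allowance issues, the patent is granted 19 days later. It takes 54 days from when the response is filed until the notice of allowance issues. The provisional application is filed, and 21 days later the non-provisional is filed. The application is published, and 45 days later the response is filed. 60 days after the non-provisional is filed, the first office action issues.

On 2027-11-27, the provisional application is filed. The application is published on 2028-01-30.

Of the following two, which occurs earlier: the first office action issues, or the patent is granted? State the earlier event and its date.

The provisional application is filed: Nov 27, 2027.
The non-provisional is filed: Nov 27, 2027 + 21 days = Dec 18, 2027.
The first office action issues: Dec 18, 2027 + 60 days = Feb 16, 2028.
The application is published: Jan 30, 2028.
The response is filed: Jan 30, 2028 + 45 days = Mar 15, 2028.
The notice of allowance issues: Mar 15, 2028 + 54 days = May 8, 2028.
The patent is granted: May 8, 2028 + 19 days = May 27, 2028.
Comparing: the first office action issues on Feb 16, 2028 vs the patent is granted on May 27, 2028. Earlier: the first office action issues.

The first office action issues — 2028-02-16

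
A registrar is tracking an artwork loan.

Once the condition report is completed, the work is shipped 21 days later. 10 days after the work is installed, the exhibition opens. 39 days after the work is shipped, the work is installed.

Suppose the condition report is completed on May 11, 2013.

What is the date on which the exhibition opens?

The condition report is completed: May 11, 2013.
The work is shipped: May 11, 2013 + 21 days = Jun 1, 2013.
The work is installed: Jun 1, 2013 + 39 days = Jul 10, 2013.
The exhibition opens: Jul 10, 2013 + 10 days = Jul 20, 2013.

Jul 20, 2013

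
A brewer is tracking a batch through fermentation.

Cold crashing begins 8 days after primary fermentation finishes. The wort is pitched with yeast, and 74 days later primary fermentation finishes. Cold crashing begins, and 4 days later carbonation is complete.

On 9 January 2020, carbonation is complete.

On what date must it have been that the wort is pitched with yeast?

Carbonation is complete: Jan 9, 2020.
Cold crashing begins: Jan 9, 2020 − 4 days = Jan 5, 2020.
Primary fermentation finishes: Jan 5, 2020 − 8 days = Dec 28, 2019.
The wort is pitched with yeast: Dec 28, 2019 − 74 days = Oct 15, 2019.

15 October 2019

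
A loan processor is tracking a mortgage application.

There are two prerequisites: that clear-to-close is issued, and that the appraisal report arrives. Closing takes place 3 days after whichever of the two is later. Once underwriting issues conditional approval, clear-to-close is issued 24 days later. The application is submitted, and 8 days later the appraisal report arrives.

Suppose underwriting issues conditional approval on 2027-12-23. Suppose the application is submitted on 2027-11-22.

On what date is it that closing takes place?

2028-01-19

Underwriting issues conditional approval: Dec 23, 2027.
Clear-to-close is issued: Dec 23, 2027 + 24 days = Jan 16, 2028.
The application is submitted: Nov 22, 2027.
The appraisal report arrives: Nov 22, 2027 + 8 days = Nov 30, 2027.
Both prerequisites met — clear-to-close is issued (Jan 16, 2028), the appraisal report arrives (Nov 30, 2027); the later is Jan 16, 2028.
Closing takes place: Jan 16, 2028 + 3 days = Jan 19, 2028.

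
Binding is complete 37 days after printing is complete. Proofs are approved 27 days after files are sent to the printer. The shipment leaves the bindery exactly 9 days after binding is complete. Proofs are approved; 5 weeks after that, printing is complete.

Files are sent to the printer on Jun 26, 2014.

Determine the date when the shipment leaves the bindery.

Files are sent to the printer: Jun 26, 2014.
Proofs are approved: Jun 26, 2014 + 27 days = Jul 23, 2014.
Printing is complete: Jul 23, 2014 + 5 weeks = Aug 27, 2014.
Binding is complete: Aug 27, 2014 + 37 days = Oct 3, 2014.
The shipment leaves the bindery: Oct 3, 2014 + 9 days = Oct 12, 2014.

Oct 12, 2014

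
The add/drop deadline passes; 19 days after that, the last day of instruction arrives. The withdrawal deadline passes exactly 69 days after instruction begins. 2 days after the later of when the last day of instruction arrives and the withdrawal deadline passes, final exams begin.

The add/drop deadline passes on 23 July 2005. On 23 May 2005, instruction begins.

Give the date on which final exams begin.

13 August 2005

The add/drop deadline passes: Jul 23, 2005.
The last day of instruction arrives: Jul 23, 2005 + 19 days = Aug 11, 2005.
Instruction begins: May 23, 2005.
The withdrawal deadline passes: May 23, 2005 + 69 days = Jul 31, 2005.
Both prerequisites met — the last day of instruction arrives (Aug 11, 2005), the withdrawal deadline passes (Jul 31, 2005); the later is Aug 11, 2005.
Final exams begin: Aug 11, 2005 + 2 days = Aug 13, 2005.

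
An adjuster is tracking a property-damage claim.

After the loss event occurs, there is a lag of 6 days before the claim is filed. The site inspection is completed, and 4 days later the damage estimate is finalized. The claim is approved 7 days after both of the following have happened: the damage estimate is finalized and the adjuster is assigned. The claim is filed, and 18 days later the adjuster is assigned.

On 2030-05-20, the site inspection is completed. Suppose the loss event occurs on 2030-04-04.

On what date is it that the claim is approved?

The site inspection is completed: May 20, 2030.
The damage estimate is finalized: May 20, 2030 + 4 days = May 24, 2030.
The loss event occurs: Apr 4, 2030.
The claim is filed: Apr 4, 2030 + 6 days = Apr 10, 2030.
The adjuster is assigned: Apr 10, 2030 + 18 days = Apr 28, 2030.
Both prerequisites met — the damage estimate is finalized (May 24, 2030), the adjuster is assigned (Apr 28, 2030); the later is May 24, 2030.
The claim is approved: May 24, 2030 + 7 days = May 31, 2030.

2030-05-31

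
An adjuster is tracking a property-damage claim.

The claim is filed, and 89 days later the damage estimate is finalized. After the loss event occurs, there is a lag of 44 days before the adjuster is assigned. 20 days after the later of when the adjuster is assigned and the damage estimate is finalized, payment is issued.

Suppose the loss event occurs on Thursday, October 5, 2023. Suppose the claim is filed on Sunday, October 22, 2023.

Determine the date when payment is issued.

The loss event occurs: Oct 5, 2023.
The adjuster is assigned: Oct 5, 2023 + 44 days = Nov 18, 2023.
The claim is filed: Oct 22, 2023.
The damage estimate is finalized: Oct 22, 2023 + 89 days = Jan 19, 2024.
Both prerequisites met — the adjuster is assigned (Nov 18, 2023), the damage estimate is finalized (Jan 19, 2024); the later is Jan 19, 2024.
Payment is issued: Jan 19, 2024 + 20 days = Feb 8, 2024.

Thursday, February 8, 2024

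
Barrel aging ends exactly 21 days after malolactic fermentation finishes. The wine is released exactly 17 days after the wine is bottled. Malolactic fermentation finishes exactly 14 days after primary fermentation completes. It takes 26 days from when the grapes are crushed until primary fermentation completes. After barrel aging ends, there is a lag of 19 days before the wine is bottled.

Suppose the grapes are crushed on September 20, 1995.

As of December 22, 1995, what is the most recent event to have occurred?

The wine is bottled

The grapes are crushed: Sep 20, 1995.
Primary fermentation completes: Sep 20, 1995 + 26 days = Oct 16, 1995.
Malolactic fermentation finishes: Oct 16, 1995 + 14 days = Oct 30, 1995.
Barrel aging ends: Oct 30, 1995 + 21 days = Nov 20, 1995.
The wine is bottled: Nov 20, 1995 + 19 days = Dec 9, 1995.
The wine is released: Dec 9, 1995 + 17 days = Dec 26, 1995.
Dec 22, 1995 falls between when the wine is bottled (Dec 9, 1995) and when the wine is released (Dec 26, 1995).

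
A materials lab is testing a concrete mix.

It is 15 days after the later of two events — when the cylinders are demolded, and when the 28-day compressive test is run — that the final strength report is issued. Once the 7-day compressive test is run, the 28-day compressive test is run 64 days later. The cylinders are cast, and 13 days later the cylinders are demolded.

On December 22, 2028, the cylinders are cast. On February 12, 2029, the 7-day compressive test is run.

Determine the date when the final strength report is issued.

The cylinders are cast: Dec 22, 2028.
The cylinders are demolded: Dec 22, 2028 + 13 days = Jan 4, 2029.
The 7-day compressive test is run: Feb 12, 2029.
The 28-day compressive test is run: Feb 12, 2029 + 64 days = Apr 17, 2029.
Both prerequisites met — the cylinders are demolded (Jan 4, 2029), the 28-day compressive test is run (Apr 17, 2029); the later is Apr 17, 2029.
The final strength report is issued: Apr 17, 2029 + 15 days = May 2, 2029.

May 2, 2029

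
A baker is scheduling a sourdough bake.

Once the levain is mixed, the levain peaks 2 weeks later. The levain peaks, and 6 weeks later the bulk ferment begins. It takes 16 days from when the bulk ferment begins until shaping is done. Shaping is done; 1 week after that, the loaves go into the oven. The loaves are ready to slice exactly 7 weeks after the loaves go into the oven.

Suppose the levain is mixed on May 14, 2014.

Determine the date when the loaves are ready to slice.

September 19, 2014

The levain is mixed: May 14, 2014.
The levain peaks: May 14, 2014 + 2 weeks = May 28, 2014.
The bulk ferment begins: May 28, 2014 + 6 weeks = Jul 9, 2014.
Shaping is done: Jul 9, 2014 + 16 days = Jul 25, 2014.
The loaves go into the oven: Jul 25, 2014 + 1 week = Aug 1, 2014.
The loaves are ready to slice: Aug 1, 2014 + 7 weeks = Sep 19, 2014.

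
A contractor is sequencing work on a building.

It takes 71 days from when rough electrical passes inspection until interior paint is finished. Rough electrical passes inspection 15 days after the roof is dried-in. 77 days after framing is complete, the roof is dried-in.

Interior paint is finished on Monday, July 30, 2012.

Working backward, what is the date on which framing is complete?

Interior paint is finished: Jul 30, 2012.
Rough electrical passes inspection: Jul 30, 2012 − 71 days = May 20, 2012.
The roof is dried-in: May 20, 2012 − 15 days = May 5, 2012.
Framing is complete: May 5, 2012 − 77 days = Feb 18, 2012.

Saturday, February 18, 2012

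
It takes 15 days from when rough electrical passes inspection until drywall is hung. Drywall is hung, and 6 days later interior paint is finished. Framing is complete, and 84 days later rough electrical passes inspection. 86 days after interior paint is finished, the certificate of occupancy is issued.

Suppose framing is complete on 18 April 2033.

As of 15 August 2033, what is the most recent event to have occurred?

Interior paint is finished

Framing is complete: Apr 18, 2033.
Rough electrical passes inspection: Apr 18, 2033 + 84 days = Jul 11, 2033.
Drywall is hung: Jul 11, 2033 + 15 days = Jul 26, 2033.
Interior paint is finished: Jul 26, 2033 + 6 days = Aug 1, 2033.
The certificate of occupancy is issued: Aug 1, 2033 + 86 days = Oct 26, 2033.
Aug 15, 2033 falls between when interior paint is finished (Aug 1, 2033) and when the certificate of occupancy is issued (Oct 26, 2033).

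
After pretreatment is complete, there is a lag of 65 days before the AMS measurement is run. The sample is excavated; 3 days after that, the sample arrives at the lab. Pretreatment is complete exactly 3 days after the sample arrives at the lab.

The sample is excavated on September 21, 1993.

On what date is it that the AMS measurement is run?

December 1, 1993

The sample is excavated: Sep 21, 1993.
The sample arrives at the lab: Sep 21, 1993 + 3 days = Sep 24, 1993.
Pretreatment is complete: Sep 24, 1993 + 3 days = Sep 27, 1993.
The AMS measurement is run: Sep 27, 1993 + 65 days = Dec 1, 1993.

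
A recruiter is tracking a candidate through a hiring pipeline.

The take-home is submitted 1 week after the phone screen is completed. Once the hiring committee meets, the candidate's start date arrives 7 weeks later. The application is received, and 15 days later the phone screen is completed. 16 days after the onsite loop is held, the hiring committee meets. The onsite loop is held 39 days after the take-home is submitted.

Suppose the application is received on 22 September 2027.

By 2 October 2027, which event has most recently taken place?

The application is received: Sep 22, 2027.
The phone screen is completed: Sep 22, 2027 + 15 days = Oct 7, 2027.
The take-home is submitted: Oct 7, 2027 + 1 week = Oct 14, 2027.
The onsite loop is held: Oct 14, 2027 + 39 days = Nov 22, 2027.
The hiring committee meets: Nov 22, 2027 + 16 days = Dec 8, 2027.
The candidate's start date arrives: Dec 8, 2027 + 7 weeks = Jan 26, 2028.
Oct 2, 2027 falls between when the application is received (Sep 22, 2027) and when the phone screen is completed (Oct 7, 2027).

The application is received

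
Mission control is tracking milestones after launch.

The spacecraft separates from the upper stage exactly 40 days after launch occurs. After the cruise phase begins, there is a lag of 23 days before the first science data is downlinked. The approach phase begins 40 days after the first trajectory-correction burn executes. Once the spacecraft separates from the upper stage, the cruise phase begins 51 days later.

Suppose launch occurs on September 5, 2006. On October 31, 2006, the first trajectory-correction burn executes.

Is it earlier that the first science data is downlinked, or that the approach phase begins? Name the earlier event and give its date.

Launch occurs: Sep 5, 2006.
The spacecraft separates from the upper stage: Sep 5, 2006 + 40 days = Oct 15, 2006.
The cruise phase begins: Oct 15, 2006 + 51 days = Dec 5, 2006.
The first science data is downlinked: Dec 5, 2006 + 23 days = Dec 28, 2006.
The first trajectory-correction burn executes: Oct 31, 2006.
The approach phase begins: Oct 31, 2006 + 40 days = Dec 10, 2006.
Comparing: the first science data is downlinked on Dec 28, 2006 vs the approach phase begins on Dec 10, 2006. Earlier: the approach phase begins.

The approach phase begins — December 10, 2006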